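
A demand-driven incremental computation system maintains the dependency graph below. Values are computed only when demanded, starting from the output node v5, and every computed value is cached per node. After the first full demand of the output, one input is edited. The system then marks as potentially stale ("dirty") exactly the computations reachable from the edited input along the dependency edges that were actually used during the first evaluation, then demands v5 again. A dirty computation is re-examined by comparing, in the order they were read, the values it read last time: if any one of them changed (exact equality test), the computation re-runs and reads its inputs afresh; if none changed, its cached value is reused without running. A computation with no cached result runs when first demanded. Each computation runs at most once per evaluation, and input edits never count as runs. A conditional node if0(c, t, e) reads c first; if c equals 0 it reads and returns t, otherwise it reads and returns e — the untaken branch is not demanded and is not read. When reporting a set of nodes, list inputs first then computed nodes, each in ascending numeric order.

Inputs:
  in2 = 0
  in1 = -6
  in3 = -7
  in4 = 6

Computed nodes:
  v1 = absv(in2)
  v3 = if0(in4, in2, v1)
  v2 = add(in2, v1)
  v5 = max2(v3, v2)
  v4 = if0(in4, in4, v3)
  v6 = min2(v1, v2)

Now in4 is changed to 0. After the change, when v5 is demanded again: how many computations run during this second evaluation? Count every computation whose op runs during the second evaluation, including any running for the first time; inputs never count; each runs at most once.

First evaluation (everything demanded from the output):
  v1 = absv(0) = 0
  v2 = add(0, 0) = 0
  v3 = if0(in4=6 -> else branch v1) = 0
  v5 = max2(0, 0) = 0

Propagation after the edit:
  v3: runs — in4 6->0; result 0 (same value as before).
  v5: checked — values it read are unchanged (v3 unchanged, v2 unchanged); reused cached 0 without running.

Key observation: the change is absorbed at v3 — it re-runs but produces the same value, and the output's value is unchanged.

Computations that run: v3 — 1 in total.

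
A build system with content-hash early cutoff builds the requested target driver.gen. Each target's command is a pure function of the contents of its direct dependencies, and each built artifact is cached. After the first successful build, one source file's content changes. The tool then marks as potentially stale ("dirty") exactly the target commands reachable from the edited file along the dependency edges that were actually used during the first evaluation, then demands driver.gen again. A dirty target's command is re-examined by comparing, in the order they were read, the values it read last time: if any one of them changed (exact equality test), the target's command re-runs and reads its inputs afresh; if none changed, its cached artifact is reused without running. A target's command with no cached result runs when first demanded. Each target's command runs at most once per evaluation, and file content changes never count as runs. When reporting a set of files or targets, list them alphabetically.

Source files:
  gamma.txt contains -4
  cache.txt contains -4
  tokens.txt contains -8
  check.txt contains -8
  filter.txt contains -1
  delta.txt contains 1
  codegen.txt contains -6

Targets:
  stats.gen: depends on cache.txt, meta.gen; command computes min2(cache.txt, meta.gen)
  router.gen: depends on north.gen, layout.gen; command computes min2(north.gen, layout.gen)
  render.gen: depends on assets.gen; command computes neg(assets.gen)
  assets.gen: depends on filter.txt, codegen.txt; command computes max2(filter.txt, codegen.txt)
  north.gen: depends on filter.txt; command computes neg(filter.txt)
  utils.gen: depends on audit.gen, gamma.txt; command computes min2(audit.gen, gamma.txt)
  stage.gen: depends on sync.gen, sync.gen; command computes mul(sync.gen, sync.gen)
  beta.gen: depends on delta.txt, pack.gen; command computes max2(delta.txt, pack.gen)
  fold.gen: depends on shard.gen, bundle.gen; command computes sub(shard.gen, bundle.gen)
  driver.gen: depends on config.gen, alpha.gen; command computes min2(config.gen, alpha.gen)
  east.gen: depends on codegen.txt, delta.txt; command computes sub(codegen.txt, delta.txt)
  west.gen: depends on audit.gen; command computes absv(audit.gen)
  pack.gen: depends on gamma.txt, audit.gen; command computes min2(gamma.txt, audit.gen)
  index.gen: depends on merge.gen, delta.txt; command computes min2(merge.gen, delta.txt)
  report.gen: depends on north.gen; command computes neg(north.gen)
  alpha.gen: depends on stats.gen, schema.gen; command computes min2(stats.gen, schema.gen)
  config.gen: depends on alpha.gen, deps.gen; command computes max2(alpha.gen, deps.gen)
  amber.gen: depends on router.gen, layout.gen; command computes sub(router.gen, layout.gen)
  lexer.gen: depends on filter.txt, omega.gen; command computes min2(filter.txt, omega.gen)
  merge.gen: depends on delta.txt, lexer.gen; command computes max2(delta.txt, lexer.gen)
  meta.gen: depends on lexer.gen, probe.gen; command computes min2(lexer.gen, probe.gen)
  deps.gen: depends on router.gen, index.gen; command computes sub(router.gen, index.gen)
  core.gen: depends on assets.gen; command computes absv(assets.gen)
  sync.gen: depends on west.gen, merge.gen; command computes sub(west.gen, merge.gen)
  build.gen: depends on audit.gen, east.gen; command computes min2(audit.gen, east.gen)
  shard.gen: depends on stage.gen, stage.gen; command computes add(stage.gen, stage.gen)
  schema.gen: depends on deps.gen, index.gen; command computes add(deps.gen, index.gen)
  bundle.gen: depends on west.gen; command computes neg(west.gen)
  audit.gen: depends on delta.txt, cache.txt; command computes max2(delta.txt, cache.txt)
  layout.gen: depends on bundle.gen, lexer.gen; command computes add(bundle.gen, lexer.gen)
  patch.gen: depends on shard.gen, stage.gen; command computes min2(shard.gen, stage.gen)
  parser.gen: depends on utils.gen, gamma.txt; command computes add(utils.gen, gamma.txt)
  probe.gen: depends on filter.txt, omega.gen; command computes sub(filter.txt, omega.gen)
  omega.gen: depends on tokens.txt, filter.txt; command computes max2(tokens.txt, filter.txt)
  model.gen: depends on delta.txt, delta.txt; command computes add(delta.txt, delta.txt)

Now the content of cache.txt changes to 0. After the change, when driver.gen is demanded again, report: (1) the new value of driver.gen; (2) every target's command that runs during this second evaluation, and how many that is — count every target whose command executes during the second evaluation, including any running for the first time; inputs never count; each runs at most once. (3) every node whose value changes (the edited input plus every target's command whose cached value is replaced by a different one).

First evaluation (everything demanded from the output):
  audit.gen = max2(1, -4) = 1
  north.gen = neg(-1) = 1
  omega.gen = max2(-8, -1) = -1
  lexer.gen = min2(-1, -1) = -1
  merge.gen = max2(1, -1) = 1
  index.gen = min2(1, 1) = 1
  probe.gen = sub(-1, -1) = 0
  meta.gen = min2(-1, 0) = -1
  stats.gen = min2(-4, -1) = -4
  west.gen = absv(1) = 1
  bundle.gen = neg(1) = -1
  layout.gen = add(-1, -1) = -2
  router.gen = min2(1, -2) = -2
  deps.gen = sub(-2, 1) = -3
  schema.gen = add(-3, 1) = -2
  alpha.gen = min2(-4, -2) = -4
  config.gen = max2(-4, -3) = -3
  driver.gen = min2(-3, -4) = -4

Propagation after the edit:
  audit.gen: runs — cache.txt -4->0; result 1 (same value as before).
  stats.gen: runs — cache.txt -4->0; result -1.
  west.gen: checked — values it read are unchanged (audit.gen unchanged); reused cached 1 without running.
  bundle.gen: checked — values it read are unchanged (west.gen unchanged); reused cached -1 without running.
  layout.gen: checked — values it read are unchanged (bundle.gen unchanged, lexer.gen unchanged); reused cached -2 without running.
  router.gen: checked — values it read are unchanged (north.gen unchanged, layout.gen unchanged); reused cached -2 without running.
  deps.gen: checked — values it read are unchanged (router.gen unchanged, index.gen unchanged); reused cached -3 without running.
  schema.gen: checked — values it read are unchanged (deps.gen unchanged, index.gen unchanged); reused cached -2 without running.
  alpha.gen: runs — stats.gen -4->-1; result -2.
  config.gen: runs — alpha.gen -4->-2; result -2.
  driver.gen: runs — config.gen -3->-2; alpha.gen -4->-2; result -2.

Key observation: the cutoff stops propagation at west.gen — its inputs' values are unchanged, so it reuses its cache.

New value of driver.gen: -2.
Target commands that run: alpha.gen, audit.gen, config.gen, driver.gen, stats.gen — 5 in total.
Values that change: alpha.gen, cache.txt, config.gen, driver.gen, stats.gen.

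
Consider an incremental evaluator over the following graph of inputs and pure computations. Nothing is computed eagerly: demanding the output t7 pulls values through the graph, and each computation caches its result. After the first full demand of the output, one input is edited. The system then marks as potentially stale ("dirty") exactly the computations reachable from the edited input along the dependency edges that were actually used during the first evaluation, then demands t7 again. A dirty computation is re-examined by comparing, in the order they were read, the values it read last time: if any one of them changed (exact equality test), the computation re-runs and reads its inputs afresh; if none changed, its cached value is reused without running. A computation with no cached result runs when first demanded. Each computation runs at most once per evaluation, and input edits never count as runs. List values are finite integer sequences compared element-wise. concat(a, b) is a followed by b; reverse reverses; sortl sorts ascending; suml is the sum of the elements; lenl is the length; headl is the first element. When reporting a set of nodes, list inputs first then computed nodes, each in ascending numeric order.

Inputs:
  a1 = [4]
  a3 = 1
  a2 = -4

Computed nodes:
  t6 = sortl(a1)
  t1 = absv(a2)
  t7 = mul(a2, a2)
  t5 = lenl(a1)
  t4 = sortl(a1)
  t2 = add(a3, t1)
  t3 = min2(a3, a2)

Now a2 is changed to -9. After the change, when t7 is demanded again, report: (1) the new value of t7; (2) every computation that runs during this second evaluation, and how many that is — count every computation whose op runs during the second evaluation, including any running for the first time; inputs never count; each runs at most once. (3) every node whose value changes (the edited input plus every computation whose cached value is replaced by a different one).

Initial pass — values computed on the first demand:
  t7 = mul(-4, -4) = 16

Second demand — change propagation:
  t7: re-runs because a2 -4->-9; a2 -4->-9; new result 81.

t7 now evaluates to 81.
Run set: t7 (1 run).
Changed values: a2, t7.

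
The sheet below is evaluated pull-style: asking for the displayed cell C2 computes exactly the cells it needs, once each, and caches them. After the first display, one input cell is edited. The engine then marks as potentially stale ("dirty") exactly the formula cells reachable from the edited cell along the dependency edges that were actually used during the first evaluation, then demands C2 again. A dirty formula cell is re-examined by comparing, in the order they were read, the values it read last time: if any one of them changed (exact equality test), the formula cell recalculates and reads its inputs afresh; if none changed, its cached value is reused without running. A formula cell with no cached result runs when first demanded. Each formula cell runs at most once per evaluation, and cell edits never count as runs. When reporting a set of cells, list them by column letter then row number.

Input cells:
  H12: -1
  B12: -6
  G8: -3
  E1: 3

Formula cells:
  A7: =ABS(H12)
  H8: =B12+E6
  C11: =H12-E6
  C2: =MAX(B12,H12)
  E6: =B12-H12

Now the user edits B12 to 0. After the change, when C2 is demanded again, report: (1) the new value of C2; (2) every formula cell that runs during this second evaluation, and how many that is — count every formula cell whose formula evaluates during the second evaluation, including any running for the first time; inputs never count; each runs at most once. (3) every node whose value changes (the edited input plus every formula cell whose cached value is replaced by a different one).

First demand of the output computes:
  C2 = MAX(-6, -1) = -1

After the edit, cleaning proceeds:
  C2: a read changed (B12 -6->0) — executes, giving 0.

Demanding C2 again yields 0.
1 formula cells run: C2.
The nodes whose values change: B12, C2.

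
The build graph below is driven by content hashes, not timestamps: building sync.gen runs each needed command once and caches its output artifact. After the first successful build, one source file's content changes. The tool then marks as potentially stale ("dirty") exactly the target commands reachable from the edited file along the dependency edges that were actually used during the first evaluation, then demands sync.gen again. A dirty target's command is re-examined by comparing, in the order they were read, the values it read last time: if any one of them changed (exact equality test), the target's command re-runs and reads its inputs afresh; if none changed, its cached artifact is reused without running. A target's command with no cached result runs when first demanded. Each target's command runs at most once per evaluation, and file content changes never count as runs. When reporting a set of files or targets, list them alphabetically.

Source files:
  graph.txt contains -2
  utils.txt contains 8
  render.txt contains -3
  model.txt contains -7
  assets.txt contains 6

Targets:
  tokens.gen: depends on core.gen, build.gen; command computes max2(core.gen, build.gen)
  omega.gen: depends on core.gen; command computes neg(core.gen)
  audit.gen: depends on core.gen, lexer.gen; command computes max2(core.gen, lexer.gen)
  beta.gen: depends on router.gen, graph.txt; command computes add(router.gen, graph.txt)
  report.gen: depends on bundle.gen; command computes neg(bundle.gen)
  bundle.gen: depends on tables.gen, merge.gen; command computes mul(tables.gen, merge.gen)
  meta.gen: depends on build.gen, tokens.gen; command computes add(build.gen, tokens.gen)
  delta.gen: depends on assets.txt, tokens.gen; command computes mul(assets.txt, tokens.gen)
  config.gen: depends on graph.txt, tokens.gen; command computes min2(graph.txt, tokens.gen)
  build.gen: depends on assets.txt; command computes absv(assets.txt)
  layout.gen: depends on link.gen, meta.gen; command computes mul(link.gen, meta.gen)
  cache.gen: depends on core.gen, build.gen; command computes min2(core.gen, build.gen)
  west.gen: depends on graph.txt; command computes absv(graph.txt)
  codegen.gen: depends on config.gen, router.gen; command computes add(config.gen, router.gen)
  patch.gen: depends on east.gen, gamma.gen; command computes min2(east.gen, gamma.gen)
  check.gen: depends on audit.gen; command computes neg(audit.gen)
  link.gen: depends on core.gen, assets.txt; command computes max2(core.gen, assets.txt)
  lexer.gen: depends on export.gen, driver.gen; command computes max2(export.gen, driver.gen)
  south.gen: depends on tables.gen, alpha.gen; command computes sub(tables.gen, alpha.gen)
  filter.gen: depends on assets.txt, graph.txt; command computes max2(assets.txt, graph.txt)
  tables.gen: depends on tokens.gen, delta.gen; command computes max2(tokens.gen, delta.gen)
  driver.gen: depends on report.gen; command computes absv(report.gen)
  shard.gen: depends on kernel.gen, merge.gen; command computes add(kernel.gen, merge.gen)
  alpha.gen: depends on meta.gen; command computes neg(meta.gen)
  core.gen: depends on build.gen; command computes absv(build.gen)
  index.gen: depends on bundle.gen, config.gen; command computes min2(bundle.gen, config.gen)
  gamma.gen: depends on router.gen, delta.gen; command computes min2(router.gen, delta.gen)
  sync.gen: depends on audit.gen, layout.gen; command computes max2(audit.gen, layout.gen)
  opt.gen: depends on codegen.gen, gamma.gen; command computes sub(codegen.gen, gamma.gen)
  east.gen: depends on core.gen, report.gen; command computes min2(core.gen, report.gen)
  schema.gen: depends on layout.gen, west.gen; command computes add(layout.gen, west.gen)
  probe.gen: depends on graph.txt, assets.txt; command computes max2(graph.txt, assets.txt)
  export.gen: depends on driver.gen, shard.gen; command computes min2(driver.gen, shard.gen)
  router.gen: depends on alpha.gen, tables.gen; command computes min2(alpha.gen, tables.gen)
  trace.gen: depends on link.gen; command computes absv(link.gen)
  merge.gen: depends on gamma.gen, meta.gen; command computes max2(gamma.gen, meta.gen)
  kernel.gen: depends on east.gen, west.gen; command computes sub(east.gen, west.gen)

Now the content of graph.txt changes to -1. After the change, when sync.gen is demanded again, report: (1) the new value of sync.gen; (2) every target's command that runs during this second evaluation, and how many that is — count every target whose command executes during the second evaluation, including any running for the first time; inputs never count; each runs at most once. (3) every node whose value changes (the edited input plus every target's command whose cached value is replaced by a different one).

sync.gen now evaluates to 432.
Run set: export.gen, kernel.gen, lexer.gen, shard.gen, west.gen (5 run).
Changed values: export.gen, graph.txt, kernel.gen, shard.gen, west.gen.
The important point: lexer.gen recomputes to an identical value, and the output ends up unchanged.

Initial pass — values computed on the first demand:
  build.gen = absv(6) = 6
  core.gen = absv(6) = 6
  link.gen = max2(6, 6) = 6
  tokens.gen = max2(6, 6) = 6
  delta.gen = mul(6, 6) = 36
  meta.gen = add(6, 6) = 12
  alpha.gen = neg(12) = -12
  layout.gen = mul(6, 12) = 72
  tables.gen = max2(6, 36) = 36
  router.gen = min2(-12, 36) = -12
  gamma.gen = min2(-12, 36) = -12
  merge.gen = max2(-12, 12) = 12
  bundle.gen = mul(36, 12) = 432
  report.gen = neg(432) = -432
  driver.gen = absv(-432) = 432
  east.gen = min2(6, -432) = -432
  west.gen = absv(-2) = 2
  kernel.gen = sub(-432, 2) = -434
  shard.gen = add(-434, 12) = -422
  export.gen = min2(432, -422) = -422
  lexer.gen = max2(-422, 432) = 432
  audit.gen = max2(6, 432) = 432
  sync.gen = max2(432, 72) = 432

Second demand — change propagation:
  west.gen: re-runs because graph.txt -2->-1; new result 1.
  kernel.gen: re-runs because west.gen 2->1; new result -433.
  shard.gen: re-runs because kernel.gen -434->-433; new result -421.
  export.gen: re-runs because shard.gen -422->-421; new result -421.
  lexer.gen: re-runs because export.gen -422->-421; new result 432 (unchanged).
  audit.gen: re-examined; everything it read last time is the same (core.gen unchanged, lexer.gen unchanged) — cache 432 kept, no run.
  sync.gen: re-examined; everything it read last time is the same (audit.gen unchanged, layout.gen unchanged) — cache 432 kept, no run.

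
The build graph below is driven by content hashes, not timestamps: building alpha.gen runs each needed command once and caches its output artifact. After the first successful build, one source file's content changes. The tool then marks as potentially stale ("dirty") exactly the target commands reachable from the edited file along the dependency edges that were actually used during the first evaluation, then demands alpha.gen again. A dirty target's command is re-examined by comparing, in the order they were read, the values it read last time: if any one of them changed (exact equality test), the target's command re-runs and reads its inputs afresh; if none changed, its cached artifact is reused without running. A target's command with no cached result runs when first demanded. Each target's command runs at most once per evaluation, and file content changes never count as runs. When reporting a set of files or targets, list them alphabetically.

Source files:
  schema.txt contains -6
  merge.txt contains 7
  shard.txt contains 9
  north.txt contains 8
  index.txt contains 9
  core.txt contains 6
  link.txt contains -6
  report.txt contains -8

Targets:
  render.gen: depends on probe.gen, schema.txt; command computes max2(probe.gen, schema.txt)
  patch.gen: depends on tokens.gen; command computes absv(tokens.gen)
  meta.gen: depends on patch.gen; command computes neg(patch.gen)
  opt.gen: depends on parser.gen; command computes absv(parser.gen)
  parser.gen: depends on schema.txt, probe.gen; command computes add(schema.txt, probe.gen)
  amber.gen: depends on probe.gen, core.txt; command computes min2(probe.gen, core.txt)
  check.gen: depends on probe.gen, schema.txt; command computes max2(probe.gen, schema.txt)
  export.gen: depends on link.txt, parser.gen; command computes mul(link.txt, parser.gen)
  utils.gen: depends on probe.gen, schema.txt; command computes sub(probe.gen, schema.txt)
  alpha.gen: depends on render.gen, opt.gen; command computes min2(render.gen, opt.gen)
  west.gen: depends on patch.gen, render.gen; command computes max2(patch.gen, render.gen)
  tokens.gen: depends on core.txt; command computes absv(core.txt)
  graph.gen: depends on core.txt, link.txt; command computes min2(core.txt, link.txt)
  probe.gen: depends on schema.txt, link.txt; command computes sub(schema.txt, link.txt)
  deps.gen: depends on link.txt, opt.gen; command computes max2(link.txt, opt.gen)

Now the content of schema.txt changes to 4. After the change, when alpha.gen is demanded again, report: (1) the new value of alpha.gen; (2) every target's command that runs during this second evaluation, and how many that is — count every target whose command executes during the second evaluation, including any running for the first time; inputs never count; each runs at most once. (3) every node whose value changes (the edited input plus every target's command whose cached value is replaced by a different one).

alpha.gen now evaluates to 10.
Run set: alpha.gen, opt.gen, parser.gen, probe.gen, render.gen (5 run).
Changed values: alpha.gen, opt.gen, parser.gen, probe.gen, render.gen, schema.txt.

Initial pass — values computed on the first demand:
  probe.gen = sub(-6, -6) = 0
  parser.gen = add(-6, 0) = -6
  opt.gen = absv(-6) = 6
  render.gen = max2(0, -6) = 0
  alpha.gen = min2(0, 6) = 0

Second demand — change propagation:
  probe.gen: re-runs because schema.txt -6->4; new result 10.
  parser.gen: re-runs because schema.txt -6->4; probe.gen 0->10; new result 14.
  opt.gen: re-runs because parser.gen -6->14; new result 14.
  render.gen: re-runs because probe.gen 0->10; schema.txt -6->4; new result 10.
  alpha.gen: re-runs because render.gen 0->10; opt.gen 6->14; new result 10.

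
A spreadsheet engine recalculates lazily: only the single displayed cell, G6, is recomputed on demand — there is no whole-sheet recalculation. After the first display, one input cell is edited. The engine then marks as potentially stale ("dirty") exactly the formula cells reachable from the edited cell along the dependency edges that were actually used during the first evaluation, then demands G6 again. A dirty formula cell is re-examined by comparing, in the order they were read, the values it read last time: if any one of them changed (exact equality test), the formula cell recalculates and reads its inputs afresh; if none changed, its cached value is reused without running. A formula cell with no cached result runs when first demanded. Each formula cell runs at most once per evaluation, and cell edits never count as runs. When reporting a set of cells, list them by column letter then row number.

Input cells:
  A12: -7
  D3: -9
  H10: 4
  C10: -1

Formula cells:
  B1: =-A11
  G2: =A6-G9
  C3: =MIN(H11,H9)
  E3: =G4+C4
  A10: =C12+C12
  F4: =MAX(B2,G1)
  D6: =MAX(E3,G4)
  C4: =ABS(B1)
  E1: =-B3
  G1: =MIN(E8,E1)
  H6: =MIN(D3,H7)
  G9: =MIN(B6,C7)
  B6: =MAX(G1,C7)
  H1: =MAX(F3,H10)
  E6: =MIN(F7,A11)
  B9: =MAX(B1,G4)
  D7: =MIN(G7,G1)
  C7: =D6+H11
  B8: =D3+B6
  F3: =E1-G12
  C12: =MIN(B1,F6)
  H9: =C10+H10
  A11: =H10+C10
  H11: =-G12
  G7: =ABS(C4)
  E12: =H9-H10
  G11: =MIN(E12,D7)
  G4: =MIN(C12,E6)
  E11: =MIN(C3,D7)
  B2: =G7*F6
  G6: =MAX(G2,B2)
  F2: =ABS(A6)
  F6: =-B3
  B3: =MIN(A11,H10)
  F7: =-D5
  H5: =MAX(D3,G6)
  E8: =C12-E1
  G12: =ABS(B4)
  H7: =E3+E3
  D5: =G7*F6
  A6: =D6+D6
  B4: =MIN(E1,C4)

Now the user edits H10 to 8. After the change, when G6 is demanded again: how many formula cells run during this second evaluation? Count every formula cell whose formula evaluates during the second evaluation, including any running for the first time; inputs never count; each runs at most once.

Formula cells that run: A11, B1, B2, B3, B4, B6, C4, C7, C12, D5, D6, E1, E3, E6, E8, F6, F7, G1, G2, G4, G6, G7, G9, G12, H11 — 25 in total.
Key observation: the cutoff stops propagation at A6 — its inputs' values are unchanged, so it reuses its cache.

First evaluation (everything demanded from the output):
  A11 = 4 + -1 = 3
  B1 = -(3) = -3
  B3 = MIN(3, 4) = 3
  C4 = ABS(-3) = 3
  E1 = -(3) = -3
  B4 = MIN(-3, 3) = -3
  F6 = -(3) = -3
  C12 = MIN(-3, -3) = -3
  E8 = -3 - -3 = 0
  G1 = MIN(0, -3) = -3
  G7 = ABS(3) = 3
  B2 = 3 * -3 = -9
  D5 = 3 * -3 = -9
  F7 = -(-9) = 9
  E6 = MIN(9, 3) = 3
  G4 = MIN(-3, 3) = -3
  E3 = -3 + 3 = 0
  D6 = MAX(0, -3) = 0
  A6 = 0 + 0 = 0
  G12 = ABS(-3) = 3
  H11 = -(3) = -3
  C7 = 0 + -3 = -3
  B6 = MAX(-3, -3) = -3
  G9 = MIN(-3, -3) = -3
  G2 = 0 - -3 = 3
  G6 = MAX(3, -9) = 3

Propagation after the edit:
  A11: runs — H10 4->8; result 7.
  B1: runs — A11 3->7; result -7.
  B3: runs — A11 3->7; H10 4->8; result 7.
  C4: runs — B1 -3->-7; result 7.
  E1: runs — B3 3->7; result -7.
  B4: runs — E1 -3->-7; C4 3->7; result -7.
  F6: runs — B3 3->7; result -7.
  C12: runs — B1 -3->-7; F6 -3->-7; result -7.
  E8: runs — C12 -3->-7; E1 -3->-7; result 0 (same value as before).
  G1: runs — E1 -3->-7; result -7.
  G7: runs — C4 3->7; result 7.
  B2: runs — G7 3->7; F6 -3->-7; result -49.
  D5: runs — G7 3->7; F6 -3->-7; result -49.
  F7: runs — D5 -9->-49; result 49.
  E6: runs — F7 9->49; A11 3->7; result 7.
  G4: runs — C12 -3->-7; E6 3->7; result -7.
  E3: runs — G4 -3->-7; C4 3->7; result 0 (same value as before).
  D6: runs — G4 -3->-7; result 0 (same value as before).
  A6: checked — values it read are unchanged (D6 unchanged, D6 unchanged); reused cached 0 without running.
  G12: runs — B4 -3->-7; result 7.
  H11: runs — G12 3->7; result -7.
  C7: runs — H11 -3->-7; result -7.
  B6: runs — G1 -3->-7; C7 -3->-7; result -7.
  G9: runs — B6 -3->-7; C7 -3->-7; result -7.
  G2: runs — G9 -3->-7; result 7.
  G6: runs — G2 3->7; B2 -9->-49; result 7.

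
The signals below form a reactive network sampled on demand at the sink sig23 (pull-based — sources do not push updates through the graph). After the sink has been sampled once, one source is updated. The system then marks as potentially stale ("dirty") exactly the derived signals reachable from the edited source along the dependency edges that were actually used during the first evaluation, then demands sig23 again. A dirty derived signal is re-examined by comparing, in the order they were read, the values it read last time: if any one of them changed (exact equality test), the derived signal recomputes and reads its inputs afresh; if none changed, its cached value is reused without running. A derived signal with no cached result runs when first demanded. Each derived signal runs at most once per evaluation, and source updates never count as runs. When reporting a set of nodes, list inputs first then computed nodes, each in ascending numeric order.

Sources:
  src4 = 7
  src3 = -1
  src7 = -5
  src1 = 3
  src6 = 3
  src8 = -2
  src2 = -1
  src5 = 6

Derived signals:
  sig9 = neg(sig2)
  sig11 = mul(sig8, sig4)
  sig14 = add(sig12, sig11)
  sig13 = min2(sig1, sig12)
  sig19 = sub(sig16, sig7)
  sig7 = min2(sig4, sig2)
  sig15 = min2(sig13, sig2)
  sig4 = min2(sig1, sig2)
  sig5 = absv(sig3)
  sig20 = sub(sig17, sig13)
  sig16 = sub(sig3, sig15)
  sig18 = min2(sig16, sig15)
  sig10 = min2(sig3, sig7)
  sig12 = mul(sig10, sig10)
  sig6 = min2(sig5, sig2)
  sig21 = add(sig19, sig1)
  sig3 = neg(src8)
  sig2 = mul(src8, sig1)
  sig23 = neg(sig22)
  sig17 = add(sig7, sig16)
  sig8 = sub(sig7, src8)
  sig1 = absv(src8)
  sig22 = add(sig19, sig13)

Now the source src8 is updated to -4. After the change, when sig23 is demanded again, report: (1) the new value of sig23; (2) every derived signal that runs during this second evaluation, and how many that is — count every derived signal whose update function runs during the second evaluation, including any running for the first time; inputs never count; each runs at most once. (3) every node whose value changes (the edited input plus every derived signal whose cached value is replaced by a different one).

sig23 now evaluates to -40.
Run set: sig1, sig2, sig3, sig4, sig7, sig10, sig12, sig13, sig15, sig16, sig19, sig22, sig23 (13 run).
Changed values: src8, sig1, sig2, sig3, sig4, sig7, sig10, sig12, sig13, sig15, sig16, sig19, sig22, sig23.

Initial pass — values computed on the first demand:
  sig1 = absv(-2) = 2
  sig2 = mul(-2, 2) = -4
  sig3 = neg(-2) = 2
  sig4 = min2(2, -4) = -4
  sig7 = min2(-4, -4) = -4
  sig10 = min2(2, -4) = -4
  sig12 = mul(-4, -4) = 16
  sig13 = min2(2, 16) = 2
  sig15 = min2(2, -4) = -4
  sig16 = sub(2, -4) = 6
  sig19 = sub(6, -4) = 10
  sig22 = add(10, 2) = 12
  sig23 = neg(12) = -12

Second demand — change propagation:
  sig1: re-runs because src8 -2->-4; new result 4.
  sig2: re-runs because src8 -2->-4; sig1 2->4; new result -16.
  sig3: re-runs because src8 -2->-4; new result 4.
  sig4: re-runs because sig1 2->4; sig2 -4->-16; new result -16.
  sig7: re-runs because sig4 -4->-16; sig2 -4->-16; new result -16.
  sig10: re-runs because sig3 2->4; sig7 -4->-16; new result -16.
  sig12: re-runs because sig10 -4->-16; sig10 -4->-16; new result 256.
  sig13: re-runs because sig1 2->4; sig12 16->256; new result 4.
  sig15: re-runs because sig13 2->4; sig2 -4->-16; new result -16.
  sig16: re-runs because sig3 2->4; sig15 -4->-16; new result 20.
  sig19: re-runs because sig16 6->20; sig7 -4->-16; new result 36.
  sig22: re-runs because sig19 10->36; sig13 2->4; new result 40.
  sig23: re-runs because sig22 12->40; new result -40.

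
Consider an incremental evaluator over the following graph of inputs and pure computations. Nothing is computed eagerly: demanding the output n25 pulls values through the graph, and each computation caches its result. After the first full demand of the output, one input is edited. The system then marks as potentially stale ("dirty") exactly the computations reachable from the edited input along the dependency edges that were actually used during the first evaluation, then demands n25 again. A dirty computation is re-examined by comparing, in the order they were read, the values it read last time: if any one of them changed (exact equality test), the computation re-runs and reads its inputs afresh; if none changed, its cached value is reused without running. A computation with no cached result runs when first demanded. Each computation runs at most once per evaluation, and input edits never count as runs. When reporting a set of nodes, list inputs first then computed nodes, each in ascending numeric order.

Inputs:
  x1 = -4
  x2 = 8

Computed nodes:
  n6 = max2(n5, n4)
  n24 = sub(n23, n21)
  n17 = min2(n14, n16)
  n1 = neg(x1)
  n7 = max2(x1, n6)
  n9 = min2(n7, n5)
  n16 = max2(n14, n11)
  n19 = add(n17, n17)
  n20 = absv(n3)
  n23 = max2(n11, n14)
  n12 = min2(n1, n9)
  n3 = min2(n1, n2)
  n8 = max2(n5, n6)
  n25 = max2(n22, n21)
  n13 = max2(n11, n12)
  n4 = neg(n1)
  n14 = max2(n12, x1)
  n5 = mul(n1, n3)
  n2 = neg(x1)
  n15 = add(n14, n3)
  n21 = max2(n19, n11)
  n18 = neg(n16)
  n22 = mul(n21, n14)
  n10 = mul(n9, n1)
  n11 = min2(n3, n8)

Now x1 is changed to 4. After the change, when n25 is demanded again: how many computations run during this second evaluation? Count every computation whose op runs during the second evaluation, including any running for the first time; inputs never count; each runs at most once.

Run set: n1, n2, n3, n4, n5, n6, n7, n11, n12, n14, n16, n21 (12 run).
The important point: at n8 every value read last time is unchanged, so the dirty flag clears without a run.

Initial pass — values computed on the first demand:
  n1 = neg(-4) = 4
  n2 = neg(-4) = 4
  n3 = min2(4, 4) = 4
  n4 = neg(4) = -4
  n5 = mul(4, 4) = 16
  n6 = max2(16, -4) = 16
  n7 = max2(-4, 16) = 16
  n8 = max2(16, 16) = 16
  n9 = min2(16, 16) = 16
  n11 = min2(4, 16) = 4
  n12 = min2(4, 16) = 4
  n14 = max2(4, -4) = 4
  n16 = max2(4, 4) = 4
  n17 = min2(4, 4) = 4
  n19 = add(4, 4) = 8
  n21 = max2(8, 4) = 8
  n22 = mul(8, 4) = 32
  n25 = max2(32, 8) = 32

Second demand — change propagation:
  n1: re-runs because x1 -4->4; new result -4.
  n2: re-runs because x1 -4->4; new result -4.
  n3: re-runs because n1 4->-4; n2 4->-4; new result -4.
  n4: re-runs because n1 4->-4; new result 4.
  n5: re-runs because n1 4->-4; n3 4->-4; new result 16 (unchanged).
  n6: re-runs because n4 -4->4; new result 16 (unchanged).
  n7: re-runs because x1 -4->4; new result 16 (unchanged).
  n8: re-examined; everything it read last time is the same (n5 unchanged, n6 unchanged) — cache 16 kept, no run.
  n9: re-examined; everything it read last time is the same (n7 unchanged, n5 unchanged) — cache 16 kept, no run.
  n11: re-runs because n3 4->-4; new result -4.
  n12: re-runs because n1 4->-4; new result -4.
  n14: re-runs because n12 4->-4; x1 -4->4; new result 4 (unchanged).
  n16: re-runs because n11 4->-4; new result 4 (unchanged).
  n17: re-examined; everything it read last time is the same (n14 unchanged, n16 unchanged) — cache 4 kept, no run.
  n19: re-examined; everything it read last time is the same (n17 unchanged, n17 unchanged) — cache 8 kept, no run.
  n21: re-runs because n11 4->-4; new result 8 (unchanged).
  n22: re-examined; everything it read last time is the same (n21 unchanged, n14 unchanged) — cache 32 kept, no run.
  n25: re-examined; everything it read last time is the same (n22 unchanged, n21 unchanged) — cache 32 kept, no run.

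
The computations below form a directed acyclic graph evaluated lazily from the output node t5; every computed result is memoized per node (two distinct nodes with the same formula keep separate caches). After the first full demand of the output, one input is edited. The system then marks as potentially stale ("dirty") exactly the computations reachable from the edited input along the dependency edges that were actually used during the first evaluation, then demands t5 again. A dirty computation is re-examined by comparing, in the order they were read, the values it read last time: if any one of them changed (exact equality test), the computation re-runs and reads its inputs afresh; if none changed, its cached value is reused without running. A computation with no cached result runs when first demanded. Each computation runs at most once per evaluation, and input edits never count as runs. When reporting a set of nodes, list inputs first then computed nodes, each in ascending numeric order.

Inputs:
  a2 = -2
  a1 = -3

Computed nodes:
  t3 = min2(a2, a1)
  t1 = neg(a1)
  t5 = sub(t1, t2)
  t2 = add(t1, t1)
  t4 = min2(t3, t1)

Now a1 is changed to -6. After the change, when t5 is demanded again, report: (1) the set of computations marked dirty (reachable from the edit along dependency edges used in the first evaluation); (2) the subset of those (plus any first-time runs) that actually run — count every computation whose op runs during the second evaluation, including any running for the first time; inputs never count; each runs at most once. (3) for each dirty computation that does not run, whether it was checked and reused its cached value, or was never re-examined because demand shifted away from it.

The edit dirties: t1, t2, t5.
3 computations run: t1, t2, t5.
No dirty computation escaped a run.

First demand of the output computes:
  t1 = neg(-3) = 3
  t2 = add(3, 3) = 6
  t5 = sub(3, 6) = -3

After the edit, cleaning proceeds:
  t1: a read changed (a1 -3->-6) — executes, giving 6.
  t2: a read changed (t1 3->6; t1 3->6) — executes, giving 12.
  t5: a read changed (t1 3->6; t2 6->12) — executes, giving -6.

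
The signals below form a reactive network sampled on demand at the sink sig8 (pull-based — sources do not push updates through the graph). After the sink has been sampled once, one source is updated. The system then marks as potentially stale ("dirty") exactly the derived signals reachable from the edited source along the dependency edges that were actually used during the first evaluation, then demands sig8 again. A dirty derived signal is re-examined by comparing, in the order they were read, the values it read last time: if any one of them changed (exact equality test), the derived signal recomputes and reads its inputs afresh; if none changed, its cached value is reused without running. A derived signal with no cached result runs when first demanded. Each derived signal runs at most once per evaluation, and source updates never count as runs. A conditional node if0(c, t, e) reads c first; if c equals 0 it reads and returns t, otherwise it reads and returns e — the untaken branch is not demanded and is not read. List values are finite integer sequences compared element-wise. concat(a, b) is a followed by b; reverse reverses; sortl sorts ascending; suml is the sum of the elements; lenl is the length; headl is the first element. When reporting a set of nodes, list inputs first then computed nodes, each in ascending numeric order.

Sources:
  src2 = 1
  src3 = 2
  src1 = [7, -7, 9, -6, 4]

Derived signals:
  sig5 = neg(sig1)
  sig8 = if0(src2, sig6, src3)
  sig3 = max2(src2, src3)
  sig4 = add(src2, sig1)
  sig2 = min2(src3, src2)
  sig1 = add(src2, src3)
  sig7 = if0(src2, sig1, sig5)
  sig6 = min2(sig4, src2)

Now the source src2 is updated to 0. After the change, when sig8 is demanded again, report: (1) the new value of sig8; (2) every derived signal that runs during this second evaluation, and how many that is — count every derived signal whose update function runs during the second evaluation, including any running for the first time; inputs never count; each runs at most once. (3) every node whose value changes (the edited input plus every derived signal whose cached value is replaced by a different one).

Initial pass — values computed on the first demand:
  sig8 = if0(src2=1 -> else branch src3) = 2

Second demand — change propagation:
  sig1: newly demanded (no cache) — executes and yields 2.
  sig4: newly demanded (no cache) — executes and yields 2.
  sig6: newly demanded (no cache) — executes and yields 0.
  sig8: re-runs because src2 1->0; new result 0.

The important point: the flipped condition pulls in fresh nodes; sig1, sig4, sig6 run for the first time.

sig8 now evaluates to 0.
Run set: sig1, sig4, sig6, sig8 (4 run).
Changed values: src2, sig8.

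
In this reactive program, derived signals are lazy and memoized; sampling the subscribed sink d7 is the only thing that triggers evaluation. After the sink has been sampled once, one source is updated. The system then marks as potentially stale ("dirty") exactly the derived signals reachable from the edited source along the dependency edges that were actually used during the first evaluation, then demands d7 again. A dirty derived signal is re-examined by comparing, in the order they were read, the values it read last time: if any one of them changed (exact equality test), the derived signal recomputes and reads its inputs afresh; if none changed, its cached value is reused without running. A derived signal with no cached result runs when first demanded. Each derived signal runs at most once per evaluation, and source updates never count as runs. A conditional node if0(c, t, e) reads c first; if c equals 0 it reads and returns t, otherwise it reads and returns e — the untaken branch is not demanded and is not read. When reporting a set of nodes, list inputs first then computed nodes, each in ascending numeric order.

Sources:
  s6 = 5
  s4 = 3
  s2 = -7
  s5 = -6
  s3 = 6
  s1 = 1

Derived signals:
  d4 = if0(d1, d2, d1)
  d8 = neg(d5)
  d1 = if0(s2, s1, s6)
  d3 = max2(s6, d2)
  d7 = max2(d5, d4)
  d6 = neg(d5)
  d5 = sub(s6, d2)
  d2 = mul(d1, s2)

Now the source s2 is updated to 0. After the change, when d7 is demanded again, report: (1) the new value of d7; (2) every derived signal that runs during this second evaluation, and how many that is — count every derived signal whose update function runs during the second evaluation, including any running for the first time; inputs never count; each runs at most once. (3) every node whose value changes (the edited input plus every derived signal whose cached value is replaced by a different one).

Demanding d7 again yields 5.
5 derived signals run: d1, d2, d4, d5, d7.
The nodes whose values change: s2, d1, d2, d4, d5, d7.

First demand of the output computes:
  d1 = if0(s2=-7 -> else branch s6) = 5
  d2 = mul(5, -7) = -35
  d4 = if0(d1=5 -> else branch d1) = 5
  d5 = sub(5, -35) = 40
  d7 = max2(40, 5) = 40

After the edit, cleaning proceeds:
  d1: a read changed (s2 -7->0) — executes, giving 1.
  d2: a read changed (d1 5->1; s2 -7->0) — executes, giving 0.
  d4: a read changed (d1 5->1; d1 5->1) — executes, giving 1.
  d5: a read changed (d2 -35->0) — executes, giving 5.
  d7: a read changed (d5 40->5; d4 5->1) — executes, giving 5.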